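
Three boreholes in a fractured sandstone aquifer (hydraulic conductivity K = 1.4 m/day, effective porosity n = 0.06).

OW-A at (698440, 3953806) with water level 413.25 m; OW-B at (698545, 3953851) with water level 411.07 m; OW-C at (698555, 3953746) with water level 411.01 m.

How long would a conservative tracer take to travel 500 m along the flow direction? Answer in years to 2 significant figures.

Differences from OW-A: to OW-B (Δx, Δy, Δh) = (105, 45, -2.18); to OW-C = (115, -60, -2.24).
Determinant of the coordinate differences = 105·(-60) − 115·45 = -11475.
∂h/∂x = [(-2.18)·(-60) − (-2.24)·45] / -11475 = -0.02018
∂h/∂y = [105·(-2.24) − 115·(-2.18)] / -11475 = -0.001351
|∇h| = √(-0.02018² + -0.001351²) = 0.02023
Seepage velocity v = K·i/n = 1.4 × 0.02023 / 0.06 = 0.472 m/day.
t = 500 / 0.472 = 1059 days = 2.9 years.

2.9 years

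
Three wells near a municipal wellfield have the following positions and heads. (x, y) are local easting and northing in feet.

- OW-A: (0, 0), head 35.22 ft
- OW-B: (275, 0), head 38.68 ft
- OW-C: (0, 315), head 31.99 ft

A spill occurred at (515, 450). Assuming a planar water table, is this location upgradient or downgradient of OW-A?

∂h/∂x = (38.68 − 35.22) / (275 − 0) = +0.01258
∂h/∂y = (31.99 − 35.22) / (315 − 0) = -0.01025
Head at (515, 450) = 35.22 + (+0.01258)·(515) + (-0.01025)·(450) = 37.09 ft.
That is higher than the 35.22 ft at OW-A, so the point is upgradient.

upgradient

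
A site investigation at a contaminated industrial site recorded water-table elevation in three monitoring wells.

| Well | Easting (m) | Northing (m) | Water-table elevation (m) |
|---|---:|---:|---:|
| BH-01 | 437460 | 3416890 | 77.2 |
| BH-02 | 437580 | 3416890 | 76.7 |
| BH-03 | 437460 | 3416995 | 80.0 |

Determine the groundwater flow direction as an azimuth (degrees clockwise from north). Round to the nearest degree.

∂h/∂x = (76.7 − 77.2) / (437580 − 437460) = -0.004167
∂h/∂y = (80.0 − 77.2) / (3416995 − 3416890) = +0.02667
Flow direction (−∇h) has components (+0.004167 E, -0.02667 N).
Azimuth = atan2(E, N) = atan2(+0.004167, -0.02667) = 171.1° ≈ 171°.

171°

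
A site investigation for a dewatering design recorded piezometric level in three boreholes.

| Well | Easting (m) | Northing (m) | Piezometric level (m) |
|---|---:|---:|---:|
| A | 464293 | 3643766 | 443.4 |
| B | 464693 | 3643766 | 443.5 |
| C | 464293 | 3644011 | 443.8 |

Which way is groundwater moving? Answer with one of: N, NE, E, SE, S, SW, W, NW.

S

∂h/∂x = (443.5 − 443.4) / (464693 − 464293) = +0.0002500
∂h/∂y = (443.8 − 443.4) / (3644011 − 3643766) = +0.001633
Flow = −∇h = (-0.0002500 east, -0.001633 north), which points south.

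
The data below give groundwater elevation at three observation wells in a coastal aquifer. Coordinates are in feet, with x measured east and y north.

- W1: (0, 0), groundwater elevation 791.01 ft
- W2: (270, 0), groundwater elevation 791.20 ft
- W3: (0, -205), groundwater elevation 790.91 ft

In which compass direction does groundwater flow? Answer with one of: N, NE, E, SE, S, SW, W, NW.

SW

∂h/∂x = (791.20 − 791.01) / (270 − 0) = +0.0007037
∂h/∂y = (790.91 − 791.01) / (-205 − 0) = +0.0004878
Flow = −∇h = (-0.0007037 east, -0.0004878 north), which points southwest.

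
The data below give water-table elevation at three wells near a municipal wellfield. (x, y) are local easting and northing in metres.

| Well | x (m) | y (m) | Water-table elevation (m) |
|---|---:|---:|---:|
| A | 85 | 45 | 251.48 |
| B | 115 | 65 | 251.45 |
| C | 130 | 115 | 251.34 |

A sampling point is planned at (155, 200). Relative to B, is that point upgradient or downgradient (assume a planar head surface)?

With h = a·x + b·y + c and A as origin, the differences give:
  30·a + 20·b = -0.03
  45·a + 70·b = -0.14
Eliminate b (×70 and ×20, subtract): 1200·a = 0.700 → a = ∂h/∂x = +0.0005833
Back-substitute: b = ∂h/∂y = -0.002375.
Head at (155, 200) = 251.48 + (+0.0005833)·(70) + (-0.002375)·(155) = 251.15 m.
That is lower than the 251.45 m at B, so the point is downgradient.

downgradient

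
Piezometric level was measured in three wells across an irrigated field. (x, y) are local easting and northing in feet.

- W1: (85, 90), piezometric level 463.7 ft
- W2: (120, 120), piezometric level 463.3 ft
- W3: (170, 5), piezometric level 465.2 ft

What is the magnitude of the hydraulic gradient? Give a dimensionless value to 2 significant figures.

0.016

Taking W1 as reference: W2−W1 = (35, 30, -0.4); W3−W1 = (85, -85, +1.5).
Solve a·Δx + b·Δy = Δh: det = 35·(-85) − 85·30 = -5525.
∂h/∂x = [(-0.4)·(-85) − (+1.5)·30] / -5525 = +0.001991
∂h/∂y = [35·(+1.5) − 85·(-0.4)] / -5525 = -0.01566
|∇h| = √(0.001991² + -0.01566²) = 0.01579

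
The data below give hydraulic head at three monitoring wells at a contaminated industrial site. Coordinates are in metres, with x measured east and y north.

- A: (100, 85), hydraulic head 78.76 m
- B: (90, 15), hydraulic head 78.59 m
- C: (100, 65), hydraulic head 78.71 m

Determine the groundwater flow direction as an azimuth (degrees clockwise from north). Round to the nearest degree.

169°

Taking A as reference: B−A = (-10, -70, -0.17); C−A = (0, -20, -0.05).
Solve a·Δx + b·Δy = Δh: det = (-10)·(-20) − 0·(-70) = 200.
∂h/∂x = [(-0.17)·(-20) − (-0.05)·(-70)] / 200 = -0.0005000
∂h/∂y = [(-10)·(-0.05) − 0·(-0.17)] / 200 = +0.002500
Flow direction (−∇h) has components (+0.0005000 E, -0.002500 N).
Azimuth = atan2(E, N) = atan2(+0.0005000, -0.002500) = 168.7° ≈ 169°.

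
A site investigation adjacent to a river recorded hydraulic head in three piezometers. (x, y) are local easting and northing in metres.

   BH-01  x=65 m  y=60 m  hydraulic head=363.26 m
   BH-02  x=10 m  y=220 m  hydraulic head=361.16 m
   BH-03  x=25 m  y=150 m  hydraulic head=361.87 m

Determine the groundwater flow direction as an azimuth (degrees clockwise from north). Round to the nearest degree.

283°

Taking BH-01 as reference: BH-02−BH-01 = (-55, 160, -2.10); BH-03−BH-01 = (-40, 90, -1.39).
Solve a·Δx + b·Δy = Δh: det = (-55)·90 − (-40)·160 = 1450.
∂h/∂x = [(-2.10)·90 − (-1.39)·160] / 1450 = +0.02303
∂h/∂y = [(-55)·(-1.39) − (-40)·(-2.10)] / 1450 = -0.005207
Flow direction (−∇h) has components (-0.02303 E, +0.005207 N).
Azimuth = atan2(E, N) = atan2(-0.02303, +0.005207) = 282.7° ≈ 283°.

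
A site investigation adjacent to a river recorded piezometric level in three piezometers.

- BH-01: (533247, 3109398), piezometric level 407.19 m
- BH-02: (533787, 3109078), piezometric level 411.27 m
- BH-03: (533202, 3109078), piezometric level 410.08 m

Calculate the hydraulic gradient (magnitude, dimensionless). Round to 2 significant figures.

Three-point gradient (reference BH-01): Δ to BH-02 = (540, -320, +4.08), Δ to BH-03 = (-45, -320, +2.89).
∂h/∂x = +0.002034, ∂h/∂y = -0.009317 (det = -187200).
|∇h| = √(0.002034² + -0.009317²) = 0.009536

0.0095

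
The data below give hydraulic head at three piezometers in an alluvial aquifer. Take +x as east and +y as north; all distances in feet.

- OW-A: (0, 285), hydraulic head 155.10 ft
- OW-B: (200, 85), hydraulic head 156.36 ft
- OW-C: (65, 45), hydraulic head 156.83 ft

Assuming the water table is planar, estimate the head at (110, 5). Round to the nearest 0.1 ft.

157.1 ft

Taking OW-A as reference: OW-B−OW-A = (200, -200, +1.26); OW-C−OW-A = (65, -240, +1.73).
Solve a·Δx + b·Δy = Δh: det = 200·(-240) − 65·(-200) = -35000.
∂h/∂x = [(+1.26)·(-240) − (+1.73)·(-200)] / -35000 = -0.001246
∂h/∂y = [200·(+1.73) − 65·(+1.26)] / -35000 = -0.007546
h(110, 5) = 155.10 + (-0.001246)·(110) + (-0.007546)·(-280) = 155.10 -0.137 +2.113 = 157.076 ft.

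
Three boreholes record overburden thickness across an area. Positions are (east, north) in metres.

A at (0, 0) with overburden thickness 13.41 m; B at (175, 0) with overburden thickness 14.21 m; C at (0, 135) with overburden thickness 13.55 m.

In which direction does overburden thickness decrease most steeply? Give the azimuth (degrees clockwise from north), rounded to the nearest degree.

∂d/∂x = (14.21 − 13.41) / (175 − 0) = +0.004571
∂d/∂y = (13.55 − 13.41) / (135 − 0) = +0.001037
Steepest decrease is along −∇f: components (-0.004571 E, -0.001037 N).
Azimuth = atan2(-0.004571, -0.001037) = 257.2° ≈ 257°.

257°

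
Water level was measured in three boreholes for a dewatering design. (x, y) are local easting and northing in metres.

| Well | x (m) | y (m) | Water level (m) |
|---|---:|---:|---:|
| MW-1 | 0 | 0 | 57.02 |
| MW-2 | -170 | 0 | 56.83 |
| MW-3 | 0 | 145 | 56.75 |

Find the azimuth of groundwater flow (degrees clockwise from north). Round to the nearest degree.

∂h/∂x = (56.83 − 57.02) / (-170 − 0) = +0.001118
∂h/∂y = (56.75 − 57.02) / (145 − 0) = -0.001862
Flow direction (−∇h) has components (-0.001118 E, +0.001862 N).
Azimuth = atan2(E, N) = atan2(-0.001118, +0.001862) = 329.0° ≈ 329°.

329°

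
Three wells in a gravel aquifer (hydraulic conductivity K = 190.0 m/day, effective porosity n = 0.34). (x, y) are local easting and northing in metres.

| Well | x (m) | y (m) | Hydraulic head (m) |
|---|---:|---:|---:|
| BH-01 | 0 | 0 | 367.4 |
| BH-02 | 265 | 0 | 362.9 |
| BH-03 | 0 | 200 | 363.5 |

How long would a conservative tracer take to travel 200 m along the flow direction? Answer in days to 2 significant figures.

∂h/∂x = (362.9 − 367.4) / (265 − 0) = -0.01698
∂h/∂y = (363.5 − 367.4) / (200 − 0) = -0.01950
|∇h| = √(-0.01698² + -0.01950²) = 0.02586
Seepage velocity v = K·i/n = 190.0 × 0.02586 / 0.34 = 14.45 m/day.
t = 200 / 14.45 = 13.84 days.

14 days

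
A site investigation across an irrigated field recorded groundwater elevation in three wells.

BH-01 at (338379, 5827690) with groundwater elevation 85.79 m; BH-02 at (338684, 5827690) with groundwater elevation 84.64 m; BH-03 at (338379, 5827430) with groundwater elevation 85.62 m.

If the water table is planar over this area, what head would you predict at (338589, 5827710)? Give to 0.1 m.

85.0 m

∂h/∂x = (84.64 − 85.79) / (338684 − 338379) = -0.003770
∂h/∂y = (85.62 − 85.79) / (5827430 − 5827690) = +0.0006538
h(338589, 5827710) = 85.79 + (-0.003770)·(210) + (+0.0006538)·(20) = 85.79 -0.792 +0.013 = 85.011 m.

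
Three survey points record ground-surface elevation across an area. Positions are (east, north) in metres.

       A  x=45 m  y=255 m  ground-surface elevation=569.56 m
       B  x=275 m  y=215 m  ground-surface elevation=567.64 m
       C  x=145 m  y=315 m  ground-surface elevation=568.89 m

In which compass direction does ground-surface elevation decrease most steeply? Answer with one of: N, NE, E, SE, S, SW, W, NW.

Taking A as reference: B−A = (230, -40, -1.92); C−A = (100, 60, -0.67).
Solve a·Δx + b·Δy = Δz: det = 230·60 − 100·(-40) = 17800.
∂z/∂x = [(-1.92)·60 − (-0.67)·(-40)] / 17800 = -0.007978
∂z/∂y = [230·(-0.67) − 100·(-1.92)] / 17800 = +0.002129
Steepest decrease is along −∇f = (+0.007978 E, -0.002129 N) → east.

E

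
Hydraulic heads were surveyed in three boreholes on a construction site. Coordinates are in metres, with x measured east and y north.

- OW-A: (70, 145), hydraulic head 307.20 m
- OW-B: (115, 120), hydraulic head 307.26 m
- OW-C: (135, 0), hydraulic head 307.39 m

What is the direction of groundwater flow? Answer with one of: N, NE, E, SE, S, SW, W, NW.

NW

Taking OW-A as reference: OW-B−OW-A = (45, -25, +0.06); OW-C−OW-A = (65, -145, +0.19).
Solve a·Δx + b·Δy = Δh: det = 45·(-145) − 65·(-25) = -4900.
∂h/∂x = [(+0.06)·(-145) − (+0.19)·(-25)] / -4900 = +0.0008061
∂h/∂y = [45·(+0.19) − 65·(+0.06)] / -4900 = -0.0009490
Flow = −∇h = (-0.0008061 east, +0.0009490 north), which points northwest.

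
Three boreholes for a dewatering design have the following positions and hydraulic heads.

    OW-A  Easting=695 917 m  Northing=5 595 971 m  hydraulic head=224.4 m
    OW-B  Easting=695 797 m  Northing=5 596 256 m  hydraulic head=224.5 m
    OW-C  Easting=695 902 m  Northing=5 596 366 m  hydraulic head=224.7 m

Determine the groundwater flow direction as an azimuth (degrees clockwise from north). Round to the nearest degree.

Three-point gradient (reference OW-A): Δ to OW-B = (-120, 285, +0.1), Δ to OW-C = (-15, 395, +0.3).
∂h/∂x = +0.001067, ∂h/∂y = +0.0008000 (det = -43125).
Flow direction (−∇h) has components (-0.001067 E, -0.0008000 N).
Azimuth = atan2(E, N) = atan2(-0.001067, -0.0008000) = 233.1° ≈ 233°.

233°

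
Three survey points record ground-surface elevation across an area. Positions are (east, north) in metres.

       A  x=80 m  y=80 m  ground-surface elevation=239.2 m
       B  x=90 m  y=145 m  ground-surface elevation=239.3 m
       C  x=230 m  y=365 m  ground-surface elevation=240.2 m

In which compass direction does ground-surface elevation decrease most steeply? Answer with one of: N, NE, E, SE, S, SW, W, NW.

Three-point gradient (reference A): Δ to B = (10, 65, +0.1), Δ to C = (150, 285, +1.0).
∂z/∂x = +0.005290, ∂z/∂y = +0.0007246 (det = -6900).
Steepest decrease is along −∇f = (-0.005290 E, -0.0007246 N) → west.

W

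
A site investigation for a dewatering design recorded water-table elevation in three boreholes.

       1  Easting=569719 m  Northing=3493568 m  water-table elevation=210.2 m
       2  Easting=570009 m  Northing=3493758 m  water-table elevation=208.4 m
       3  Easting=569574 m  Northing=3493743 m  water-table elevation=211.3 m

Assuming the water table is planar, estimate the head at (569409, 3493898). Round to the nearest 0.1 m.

With h = a·x + b·y + c and 1 as origin, the differences give:
  290·a + 190·b = -1.8
  (-145)·a + 175·b = +1.1
Eliminate b (×175 and ×190, subtract): 78300·a = -524.00 → a = ∂h/∂x = -0.006692
Back-substitute: b = ∂h/∂y = +0.0007407.
h(569409, 3493898) = 210.2 + (-0.006692)·(-310) + (+0.0007407)·(330) = 210.2 +2.075 +0.244 = 212.519 m.

212.5 m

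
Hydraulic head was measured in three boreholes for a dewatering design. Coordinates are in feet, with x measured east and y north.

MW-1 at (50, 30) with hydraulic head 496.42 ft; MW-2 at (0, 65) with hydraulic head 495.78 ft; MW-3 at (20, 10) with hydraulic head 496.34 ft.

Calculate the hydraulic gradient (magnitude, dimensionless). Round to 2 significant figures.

0.011

With h = a·x + b·y + c and MW-1 as origin, the differences give:
  (-50)·a + 35·b = -0.64
  (-30)·a + (-20)·b = -0.08
Eliminate b (×(-20) and ×35, subtract): 2050·a = 15.600 → a = ∂h/∂x = +0.007610
Back-substitute: b = ∂h/∂y = -0.007415.
|∇h| = √(0.007610² + -0.007415²) = 0.01063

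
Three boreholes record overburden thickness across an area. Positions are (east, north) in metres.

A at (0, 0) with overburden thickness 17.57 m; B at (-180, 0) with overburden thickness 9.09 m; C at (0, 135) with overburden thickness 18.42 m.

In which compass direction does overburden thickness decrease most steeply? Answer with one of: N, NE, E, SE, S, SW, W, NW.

∂d/∂x = (9.09 − 17.57) / (-180 − 0) = +0.04711
∂d/∂y = (18.42 − 17.57) / (135 − 0) = +0.006296
Steepest decrease is along −∇f = (-0.04711 E, -0.006296 N) → west.

W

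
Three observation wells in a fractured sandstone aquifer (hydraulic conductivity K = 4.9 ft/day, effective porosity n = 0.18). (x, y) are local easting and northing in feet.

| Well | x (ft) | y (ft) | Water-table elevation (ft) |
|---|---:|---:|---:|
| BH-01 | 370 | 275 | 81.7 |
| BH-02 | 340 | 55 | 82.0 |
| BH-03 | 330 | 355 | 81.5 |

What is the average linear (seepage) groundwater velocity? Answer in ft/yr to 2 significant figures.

Taking BH-01 as reference: BH-02−BH-01 = (-30, -220, +0.3); BH-03−BH-01 = (-40, 80, -0.2).
Solve a·Δx + b·Δy = Δh: det = (-30)·80 − (-40)·(-220) = -11200.
∂h/∂x = [(+0.3)·80 − (-0.2)·(-220)] / -11200 = +0.001786
∂h/∂y = [(-30)·(-0.2) − (-40)·(+0.3)] / -11200 = -0.001607
|∇h| = √(0.001786² + -0.001607²) = 0.002403
Seepage velocity v = K·i/n = 4.9 × 0.002403 / 0.18 = 0.06542 ft/day = 23.89 ft/yr.

24 ft/yr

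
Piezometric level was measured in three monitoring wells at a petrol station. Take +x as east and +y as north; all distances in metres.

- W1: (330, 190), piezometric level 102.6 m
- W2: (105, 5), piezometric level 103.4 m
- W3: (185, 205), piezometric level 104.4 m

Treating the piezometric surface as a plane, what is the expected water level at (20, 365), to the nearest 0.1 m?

With h = a·x + b·y + c and W1 as origin, the differences give:
  (-225)·a + (-185)·b = +0.8
  (-145)·a + 15·b = +1.8
Eliminate b (×15 and ×(-185), subtract): -30200·a = 345.00 → a = ∂h/∂x = -0.01142
Back-substitute: b = ∂h/∂y = +0.009570.
h(20, 365) = 102.6 + (-0.01142)·(-310) + (+0.009570)·(175) = 102.6 +3.541 +1.675 = 107.816 m.

107.8 m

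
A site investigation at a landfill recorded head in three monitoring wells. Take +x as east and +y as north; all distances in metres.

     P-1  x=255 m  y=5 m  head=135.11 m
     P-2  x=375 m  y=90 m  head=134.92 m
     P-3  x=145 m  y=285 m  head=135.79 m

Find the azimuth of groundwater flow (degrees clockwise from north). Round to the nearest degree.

119°

Differences from P-1: to P-2 (Δx, Δy, Δh) = (120, 85, -0.19); to P-3 = (-110, 280, +0.68).
Determinant of the coordinate differences = 120·280 − (-110)·85 = 42950.
∂h/∂x = [(-0.19)·280 − (+0.68)·85] / 42950 = -0.002584
∂h/∂y = [120·(+0.68) − (-110)·(-0.19)] / 42950 = +0.001413
Flow direction (−∇h) has components (+0.002584 E, -0.001413 N).
Azimuth = atan2(E, N) = atan2(+0.002584, -0.001413) = 118.7° ≈ 119°.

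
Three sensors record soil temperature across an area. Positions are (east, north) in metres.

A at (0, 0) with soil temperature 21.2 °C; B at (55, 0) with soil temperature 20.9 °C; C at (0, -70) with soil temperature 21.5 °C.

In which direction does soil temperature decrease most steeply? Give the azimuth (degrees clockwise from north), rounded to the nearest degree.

∂T/∂x = (20.9 − 21.2) / (55 − 0) = -0.005455
∂T/∂y = (21.5 − 21.2) / (-70 − 0) = -0.004286
Steepest decrease is along −∇f: components (+0.005455 E, +0.004286 N).
Azimuth = atan2(+0.005455, +0.004286) = 51.8° ≈ 052°.

052°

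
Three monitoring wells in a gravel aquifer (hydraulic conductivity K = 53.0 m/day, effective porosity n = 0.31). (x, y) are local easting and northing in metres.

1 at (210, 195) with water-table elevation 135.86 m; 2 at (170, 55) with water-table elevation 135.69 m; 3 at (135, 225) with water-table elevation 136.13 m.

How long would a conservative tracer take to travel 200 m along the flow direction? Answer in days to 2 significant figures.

Three-point gradient (reference 1): Δ to 2 = (-40, -140, -0.17), Δ to 3 = (-75, 30, +0.27).
∂h/∂x = -0.002795, ∂h/∂y = +0.002013 (det = -11700).
|∇h| = √(-0.002795² + 0.002013²) = 0.003444
Seepage velocity v = K·i/n = 53.0 × 0.003444 / 0.31 = 0.5888 m/day.
t = 200 / 0.5888 = 339.7 days.

340 days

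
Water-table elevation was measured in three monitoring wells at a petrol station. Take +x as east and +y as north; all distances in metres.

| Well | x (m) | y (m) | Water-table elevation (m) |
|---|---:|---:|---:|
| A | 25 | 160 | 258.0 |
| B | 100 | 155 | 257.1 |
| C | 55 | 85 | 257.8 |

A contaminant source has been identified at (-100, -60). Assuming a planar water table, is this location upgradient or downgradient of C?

Taking A as reference: B−A = (75, -5, -0.9); C−A = (30, -75, -0.2).
Solve a·Δx + b·Δy = Δh: det = 75·(-75) − 30·(-5) = -5475.
∂h/∂x = [(-0.9)·(-75) − (-0.2)·(-5)] / -5475 = -0.01215
∂h/∂y = [75·(-0.2) − 30·(-0.9)] / -5475 = -0.002192
Head at (-100, -60) = 258.0 + (-0.01215)·(-125) + (-0.002192)·(-220) = 260.00 m.
That is higher than the 257.8 m at C, so the point is upgradient.

upgradient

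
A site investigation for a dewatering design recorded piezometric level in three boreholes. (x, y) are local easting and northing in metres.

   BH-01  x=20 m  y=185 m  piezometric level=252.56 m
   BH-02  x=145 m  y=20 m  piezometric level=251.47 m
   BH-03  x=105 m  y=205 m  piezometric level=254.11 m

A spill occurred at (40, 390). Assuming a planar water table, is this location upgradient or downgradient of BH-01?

upgradient

With h = a·x + b·y + c and BH-01 as origin, the differences give:
  125·a + (-165)·b = -1.09
  85·a + 20·b = +1.55
Eliminate b (×20 and ×(-165), subtract): 16525·a = 233.950 → a = ∂h/∂x = +0.01416
Back-substitute: b = ∂h/∂y = +0.01733.
Head at (40, 390) = 252.56 + (+0.01416)·(20) + (+0.01733)·(205) = 256.40 m.
That is higher than the 252.56 m at BH-01, so the point is upgradient.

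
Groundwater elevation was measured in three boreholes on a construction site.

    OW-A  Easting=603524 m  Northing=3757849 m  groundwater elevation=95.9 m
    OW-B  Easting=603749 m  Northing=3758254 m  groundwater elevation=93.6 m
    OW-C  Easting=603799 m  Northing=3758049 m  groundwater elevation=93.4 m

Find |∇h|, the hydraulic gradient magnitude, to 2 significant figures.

0.0084

With h = a·x + b·y + c and OW-A as origin, the differences give:
  225·a + 405·b = -2.3
  275·a + 200·b = -2.5
Eliminate b (×200 and ×405, subtract): -66375·a = 552.50 → a = ∂h/∂x = -0.008324
Back-substitute: b = ∂h/∂y = -0.001055.
|∇h| = √(-0.008324² + -0.001055²) = 0.008391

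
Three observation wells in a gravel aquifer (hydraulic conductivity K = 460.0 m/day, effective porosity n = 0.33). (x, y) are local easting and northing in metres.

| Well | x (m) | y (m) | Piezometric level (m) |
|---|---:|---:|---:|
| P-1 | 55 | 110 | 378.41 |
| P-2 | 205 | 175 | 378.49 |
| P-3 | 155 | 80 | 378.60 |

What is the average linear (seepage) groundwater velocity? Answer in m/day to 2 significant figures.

With h = a·x + b·y + c and P-1 as origin, the differences give:
  150·a + 65·b = +0.08
  100·a + (-30)·b = +0.19
Eliminate b (×(-30) and ×65, subtract): -11000·a = -14.750 → a = ∂h/∂x = +0.001341
Back-substitute: b = ∂h/∂y = -0.001864.
|∇h| = √(0.001341² + -0.001864²) = 0.002296
Seepage velocity v = K·i/n = 460.0 × 0.002296 / 0.33 = 3.2 m/day.

3.2 m/day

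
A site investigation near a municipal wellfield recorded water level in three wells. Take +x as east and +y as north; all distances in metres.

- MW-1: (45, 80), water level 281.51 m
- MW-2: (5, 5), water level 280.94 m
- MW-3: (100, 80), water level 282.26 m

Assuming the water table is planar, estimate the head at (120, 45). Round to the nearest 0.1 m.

Three-point gradient (reference MW-1): Δ to MW-2 = (-40, -75, -0.57), Δ to MW-3 = (55, 0, +0.75).
∂h/∂x = +0.01364, ∂h/∂y = +0.0003273 (det = 4125).
h(120, 45) = 281.51 + (+0.01364)·(75) + (+0.0003273)·(-35) = 281.51 +1.023 -0.011 = 282.521 m.

282.5 m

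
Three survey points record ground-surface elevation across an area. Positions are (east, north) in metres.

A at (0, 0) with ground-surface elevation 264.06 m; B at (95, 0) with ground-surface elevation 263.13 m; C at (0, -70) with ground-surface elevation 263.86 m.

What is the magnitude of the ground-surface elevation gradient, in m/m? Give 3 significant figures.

0.0102 m/m

∂z/∂x = (263.13 − 264.06) / (95 − 0) = -0.009789
∂z/∂y = (263.86 − 264.06) / (-70 − 0) = +0.002857
|∇f| = √(-0.009789² + 0.002857²) = 0.0102 m/m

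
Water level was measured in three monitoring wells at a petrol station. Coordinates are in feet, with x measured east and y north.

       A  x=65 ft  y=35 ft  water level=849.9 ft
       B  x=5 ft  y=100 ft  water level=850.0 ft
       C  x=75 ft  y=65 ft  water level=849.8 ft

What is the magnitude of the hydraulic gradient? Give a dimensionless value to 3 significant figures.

With h = a·x + b·y + c and A as origin, the differences give:
  (-60)·a + 65·b = +0.1
  10·a + 30·b = -0.1
Eliminate b (×30 and ×65, subtract): -2450·a = 9.50 → a = ∂h/∂x = -0.003878
Back-substitute: b = ∂h/∂y = -0.002041.
|∇h| = √(-0.003878² + -0.002041²) = 0.004382

0.00438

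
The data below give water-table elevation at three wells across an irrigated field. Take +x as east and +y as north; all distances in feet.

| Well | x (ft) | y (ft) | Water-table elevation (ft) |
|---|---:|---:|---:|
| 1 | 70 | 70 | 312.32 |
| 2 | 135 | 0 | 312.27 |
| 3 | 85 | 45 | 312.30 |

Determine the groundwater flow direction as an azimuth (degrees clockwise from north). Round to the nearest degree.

195°

Differences from 1: to 2 (Δx, Δy, Δh) = (65, -70, -0.05); to 3 = (15, -25, -0.02).
Solve a·Δx + b·Δy = Δh: det = 65·(-25) − 15·(-70) = -575.
∂h/∂x = [(-0.05)·(-25) − (-0.02)·(-70)] / -575 = +0.0002609
∂h/∂y = [65·(-0.02) − 15·(-0.05)] / -575 = +0.0009565
Flow direction (−∇h) has components (-0.0002609 E, -0.0009565 N).
Azimuth = atan2(E, N) = atan2(-0.0002609, -0.0009565) = 195.3° ≈ 195°.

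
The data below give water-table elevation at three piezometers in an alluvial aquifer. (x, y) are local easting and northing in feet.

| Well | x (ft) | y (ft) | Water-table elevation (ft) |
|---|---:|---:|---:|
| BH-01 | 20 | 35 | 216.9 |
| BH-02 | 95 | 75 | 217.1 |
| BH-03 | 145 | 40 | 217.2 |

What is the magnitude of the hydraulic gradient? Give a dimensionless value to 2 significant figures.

With h = a·x + b·y + c and BH-01 as origin, the differences give:
  75·a + 40·b = +0.2
  125·a + 5·b = +0.3
Eliminate b (×5 and ×40, subtract): -4625·a = -11.00 → a = ∂h/∂x = +0.002378
Back-substitute: b = ∂h/∂y = +0.0005405.
|∇h| = √(0.002378² + 0.0005405²) = 0.002439

0.0024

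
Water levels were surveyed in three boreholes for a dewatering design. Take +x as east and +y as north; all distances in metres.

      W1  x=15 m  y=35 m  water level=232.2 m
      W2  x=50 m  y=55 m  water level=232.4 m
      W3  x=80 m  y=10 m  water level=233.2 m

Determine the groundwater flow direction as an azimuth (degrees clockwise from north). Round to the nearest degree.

Taking W1 as reference: W2−W1 = (35, 20, +0.2); W3−W1 = (65, -25, +1.0).
Determinant of the coordinate differences = 35·(-25) − 65·20 = -2175.
∂h/∂x = [(+0.2)·(-25) − (+1.0)·20] / -2175 = +0.01149
∂h/∂y = [35·(+1.0) − 65·(+0.2)] / -2175 = -0.01011
Flow direction (−∇h) has components (-0.01149 E, +0.01011 N).
Azimuth = atan2(E, N) = atan2(-0.01149, +0.01011) = 311.3° ≈ 311°.

311°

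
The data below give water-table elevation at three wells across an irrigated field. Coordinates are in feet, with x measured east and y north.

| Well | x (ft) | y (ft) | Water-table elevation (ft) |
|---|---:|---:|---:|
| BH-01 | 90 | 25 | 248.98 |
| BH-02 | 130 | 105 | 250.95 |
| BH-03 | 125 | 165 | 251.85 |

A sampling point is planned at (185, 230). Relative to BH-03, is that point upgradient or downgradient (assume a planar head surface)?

upgradient

Taking BH-01 as reference: BH-02−BH-01 = (40, 80, +1.97); BH-03−BH-01 = (35, 140, +2.87).
Determinant of the coordinate differences = 40·140 − 35·80 = 2800.
∂h/∂x = [(+1.97)·140 − (+2.87)·80] / 2800 = +0.01650
∂h/∂y = [40·(+2.87) − 35·(+1.97)] / 2800 = +0.01638
Head at (185, 230) = 248.98 + (+0.01650)·(95) + (+0.01638)·(205) = 253.90 ft.
That is higher than the 251.85 ft at BH-03, so the point is upgradient.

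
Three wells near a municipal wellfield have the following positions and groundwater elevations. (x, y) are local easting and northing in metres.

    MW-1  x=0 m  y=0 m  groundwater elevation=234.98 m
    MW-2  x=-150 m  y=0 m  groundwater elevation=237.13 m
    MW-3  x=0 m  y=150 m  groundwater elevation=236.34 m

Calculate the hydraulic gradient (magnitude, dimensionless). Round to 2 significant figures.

∂h/∂x = (237.13 − 234.98) / (-150 − 0) = -0.01433
∂h/∂y = (236.34 − 234.98) / (150 − 0) = +0.009067
|∇h| = √(-0.01433² + 0.009067²) = 0.01696

0.017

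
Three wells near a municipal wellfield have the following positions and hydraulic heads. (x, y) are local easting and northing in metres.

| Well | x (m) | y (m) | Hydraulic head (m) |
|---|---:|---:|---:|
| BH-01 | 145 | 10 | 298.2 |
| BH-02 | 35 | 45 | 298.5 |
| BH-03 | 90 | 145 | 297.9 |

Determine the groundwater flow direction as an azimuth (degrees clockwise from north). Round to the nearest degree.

Differences from BH-01: to BH-02 (Δx, Δy, Δh) = (-110, 35, +0.3); to BH-03 = (-55, 135, -0.3).
Determinant of the coordinate differences = (-110)·135 − (-55)·35 = -12925.
∂h/∂x = [(+0.3)·135 − (-0.3)·35] / -12925 = -0.003946
∂h/∂y = [(-110)·(-0.3) − (-55)·(+0.3)] / -12925 = -0.003830
Flow direction (−∇h) has components (+0.003946 E, +0.003830 N).
Azimuth = atan2(E, N) = atan2(+0.003946, +0.003830) = 45.9° ≈ 046°.

046°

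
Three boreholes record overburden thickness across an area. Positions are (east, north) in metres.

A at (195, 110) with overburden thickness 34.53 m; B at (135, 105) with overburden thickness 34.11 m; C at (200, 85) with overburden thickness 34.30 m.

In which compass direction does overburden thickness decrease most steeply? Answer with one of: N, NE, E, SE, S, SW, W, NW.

With d = a·x + b·y + c and A as origin, the differences give:
  (-60)·a + (-5)·b = -0.42
  5·a + (-25)·b = -0.23
Eliminate b (×(-25) and ×(-5), subtract): 1525·a = 9.350 → a = ∂d/∂x = +0.006131
Back-substitute: b = ∂d/∂y = +0.01043.
Steepest decrease is along −∇f = (-0.006131 E, -0.01043 N) → southwest.

SW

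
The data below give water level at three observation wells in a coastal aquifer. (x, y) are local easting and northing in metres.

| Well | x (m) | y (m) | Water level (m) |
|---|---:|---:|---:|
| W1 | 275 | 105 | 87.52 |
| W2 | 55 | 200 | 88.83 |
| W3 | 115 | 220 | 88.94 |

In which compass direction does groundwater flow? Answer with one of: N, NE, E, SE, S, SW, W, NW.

S

Differences from W1: to W2 (Δx, Δy, Δh) = (-220, 95, +1.31); to W3 = (-160, 115, +1.42).
Determinant of the coordinate differences = (-220)·115 − (-160)·95 = -10100.
∂h/∂x = [(+1.31)·115 − (+1.42)·95] / -10100 = -0.001559
∂h/∂y = [(-220)·(+1.42) − (-160)·(+1.31)] / -10100 = +0.01018
Flow = −∇h = (+0.001559 east, -0.01018 north), which points south.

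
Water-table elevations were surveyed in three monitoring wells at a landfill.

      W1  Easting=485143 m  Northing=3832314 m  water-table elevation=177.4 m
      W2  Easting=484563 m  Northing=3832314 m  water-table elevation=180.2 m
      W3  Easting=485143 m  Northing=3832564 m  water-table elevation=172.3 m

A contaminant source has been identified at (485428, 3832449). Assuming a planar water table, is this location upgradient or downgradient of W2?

∂h/∂x = (180.2 − 177.4) / (484563 − 485143) = -0.004828
∂h/∂y = (172.3 − 177.4) / (3832564 − 3832314) = -0.02040
Head at (485428, 3832449) = 177.4 + (-0.004828)·(285) + (-0.02040)·(135) = 173.27 m.
That is lower than the 180.2 m at W2, so the point is downgradient.

downgradient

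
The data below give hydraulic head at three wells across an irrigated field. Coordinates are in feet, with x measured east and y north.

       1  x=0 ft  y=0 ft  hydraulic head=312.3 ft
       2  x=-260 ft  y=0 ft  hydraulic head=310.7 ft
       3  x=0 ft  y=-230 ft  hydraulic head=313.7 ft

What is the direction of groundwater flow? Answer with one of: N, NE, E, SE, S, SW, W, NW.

NW

∂h/∂x = (310.7 − 312.3) / (-260 − 0) = +0.006154
∂h/∂y = (313.7 − 312.3) / (-230 − 0) = -0.006087
Flow = −∇h = (-0.006154 east, +0.006087 north), which points northwest.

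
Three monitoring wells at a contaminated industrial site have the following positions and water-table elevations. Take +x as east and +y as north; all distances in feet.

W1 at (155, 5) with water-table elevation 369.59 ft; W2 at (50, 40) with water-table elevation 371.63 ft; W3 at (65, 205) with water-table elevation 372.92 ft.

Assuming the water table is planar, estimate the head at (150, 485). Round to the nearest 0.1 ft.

With h = a·x + b·y + c and W1 as origin, the differences give:
  (-105)·a + 35·b = +2.04
  (-90)·a + 200·b = +3.33
Eliminate b (×200 and ×35, subtract): -17850·a = 291.450 → a = ∂h/∂x = -0.01633
Back-substitute: b = ∂h/∂y = +0.009303.
h(150, 485) = 369.59 + (-0.01633)·(-5) + (+0.009303)·(480) = 369.59 +0.082 +4.465 = 374.137 ft.

374.1 ft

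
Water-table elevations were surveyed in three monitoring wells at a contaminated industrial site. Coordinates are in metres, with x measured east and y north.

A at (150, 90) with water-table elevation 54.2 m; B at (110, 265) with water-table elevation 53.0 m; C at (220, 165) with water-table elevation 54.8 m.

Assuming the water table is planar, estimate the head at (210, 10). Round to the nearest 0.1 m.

55.3 m

With h = a·x + b·y + c and A as origin, the differences give:
  (-40)·a + 175·b = -1.2
  70·a + 75·b = +0.6
Eliminate b (×75 and ×175, subtract): -15250·a = -195.00 → a = ∂h/∂x = +0.01279
Back-substitute: b = ∂h/∂y = -0.003934.
h(210, 10) = 54.2 + (+0.01279)·(60) + (-0.003934)·(-80) = 54.2 +0.767 +0.315 = 55.282 m.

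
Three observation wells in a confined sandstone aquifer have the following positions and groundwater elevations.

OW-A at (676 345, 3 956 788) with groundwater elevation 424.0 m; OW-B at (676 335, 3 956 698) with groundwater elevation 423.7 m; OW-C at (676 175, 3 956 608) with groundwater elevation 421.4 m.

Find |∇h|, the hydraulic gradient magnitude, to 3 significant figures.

With h = a·x + b·y + c and OW-A as origin, the differences give:
  (-10)·a + (-90)·b = -0.3
  (-170)·a + (-180)·b = -2.6
Eliminate b (×(-180) and ×(-90), subtract): -13500·a = -180.00 → a = ∂h/∂x = +0.01333
Back-substitute: b = ∂h/∂y = +0.001852.
|∇h| = √(0.01333² + 0.001852²) = 0.01346

0.0135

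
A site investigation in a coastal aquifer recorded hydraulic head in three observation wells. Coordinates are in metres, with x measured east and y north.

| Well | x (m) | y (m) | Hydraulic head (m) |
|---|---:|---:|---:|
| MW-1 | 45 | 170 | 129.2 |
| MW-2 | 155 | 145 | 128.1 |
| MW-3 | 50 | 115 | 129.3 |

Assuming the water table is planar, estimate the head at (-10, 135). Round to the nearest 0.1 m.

Taking MW-1 as reference: MW-2−MW-1 = (110, -25, -1.1); MW-3−MW-1 = (5, -55, +0.1).
Solve a·Δx + b·Δy = Δh: det = 110·(-55) − 5·(-25) = -5925.
∂h/∂x = [(-1.1)·(-55) − (+0.1)·(-25)] / -5925 = -0.01063
∂h/∂y = [110·(+0.1) − 5·(-1.1)] / -5925 = -0.002785
h(-10, 135) = 129.2 + (-0.01063)·(-55) + (-0.002785)·(-35) = 129.2 +0.585 +0.097 = 129.882 m.

129.9 m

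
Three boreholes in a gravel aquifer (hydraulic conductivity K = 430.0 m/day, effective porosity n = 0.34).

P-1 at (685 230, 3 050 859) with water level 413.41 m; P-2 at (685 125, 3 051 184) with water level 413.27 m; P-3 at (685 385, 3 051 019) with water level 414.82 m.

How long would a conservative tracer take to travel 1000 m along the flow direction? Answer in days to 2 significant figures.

With h = a·x + b·y + c and P-1 as origin, the differences give:
  (-105)·a + 325·b = -0.14
  155·a + 160·b = +1.41
Eliminate b (×160 and ×325, subtract): -67175·a = -480.650 → a = ∂h/∂x = +0.007155
Back-substitute: b = ∂h/∂y = +0.001881.
|∇h| = √(0.007155² + 0.001881²) = 0.007398
Seepage velocity v = K·i/n = 430.0 × 0.007398 / 0.34 = 9.356 m/day.
t = 1000 / 9.356 = 106.9 days.

110 days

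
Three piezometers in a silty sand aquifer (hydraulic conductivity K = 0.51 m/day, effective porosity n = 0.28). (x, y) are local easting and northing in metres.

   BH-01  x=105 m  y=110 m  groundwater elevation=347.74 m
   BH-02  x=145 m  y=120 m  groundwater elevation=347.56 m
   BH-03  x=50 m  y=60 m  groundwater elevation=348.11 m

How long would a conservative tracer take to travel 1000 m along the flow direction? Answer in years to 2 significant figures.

300 years

Differences from BH-01: to BH-02 (Δx, Δy, Δh) = (40, 10, -0.18); to BH-03 = (-55, -50, +0.37).
Solve a·Δx + b·Δy = Δh: det = 40·(-50) − (-55)·10 = -1450.
∂h/∂x = [(-0.18)·(-50) − (+0.37)·10] / -1450 = -0.003655
∂h/∂y = [40·(+0.37) − (-55)·(-0.18)] / -1450 = -0.003379
|∇h| = √(-0.003655² + -0.003379²) = 0.004978
Seepage velocity v = K·i/n = 0.51 × 0.004978 / 0.28 = 0.009067 m/day.
t = 1000 / 0.009067 = 1.103e+05 days = 302 years.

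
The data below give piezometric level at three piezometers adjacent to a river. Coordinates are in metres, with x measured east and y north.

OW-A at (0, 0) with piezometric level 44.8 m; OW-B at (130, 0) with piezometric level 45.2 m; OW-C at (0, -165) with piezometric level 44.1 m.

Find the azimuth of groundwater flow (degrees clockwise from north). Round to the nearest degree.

216°

∂h/∂x = (45.2 − 44.8) / (130 − 0) = +0.003077
∂h/∂y = (44.1 − 44.8) / (-165 − 0) = +0.004242
Flow direction (−∇h) has components (-0.003077 E, -0.004242 N).
Azimuth = atan2(E, N) = atan2(-0.003077, -0.004242) = 216.0° ≈ 216°.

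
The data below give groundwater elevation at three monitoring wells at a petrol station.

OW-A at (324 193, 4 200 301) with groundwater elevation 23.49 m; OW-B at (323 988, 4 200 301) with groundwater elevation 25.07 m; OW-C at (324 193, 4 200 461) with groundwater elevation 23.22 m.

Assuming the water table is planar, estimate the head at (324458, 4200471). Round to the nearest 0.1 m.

21.2 m

∂h/∂x = (25.07 − 23.49) / (323988 − 324193) = -0.007707
∂h/∂y = (23.22 − 23.49) / (4200461 − 4200301) = -0.001687
h(324458, 4200471) = 23.49 + (-0.007707)·(265) + (-0.001687)·(170) = 23.49 -2.042 -0.287 = 21.161 m.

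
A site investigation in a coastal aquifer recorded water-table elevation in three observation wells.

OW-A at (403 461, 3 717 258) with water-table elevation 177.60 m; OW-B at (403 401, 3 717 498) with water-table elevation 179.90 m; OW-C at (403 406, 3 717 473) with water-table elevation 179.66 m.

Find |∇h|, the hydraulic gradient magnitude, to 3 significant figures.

0.00967

With h = a·x + b·y + c and OW-A as origin, the differences give:
  (-60)·a + 240·b = +2.30
  (-55)·a + 215·b = +2.06
Eliminate b (×215 and ×240, subtract): 300·a = 0.100 → a = ∂h/∂x = +0.0003333
Back-substitute: b = ∂h/∂y = +0.009667.
|∇h| = √(0.0003333² + 0.009667²) = 0.009673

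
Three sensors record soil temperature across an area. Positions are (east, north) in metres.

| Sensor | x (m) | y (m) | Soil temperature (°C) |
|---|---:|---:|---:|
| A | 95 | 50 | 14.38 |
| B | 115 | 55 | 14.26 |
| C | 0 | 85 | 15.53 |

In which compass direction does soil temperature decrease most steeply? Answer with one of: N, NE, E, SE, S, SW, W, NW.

Taking A as reference: B−A = (20, 5, -0.12); C−A = (-95, 35, +1.15).
Determinant of the coordinate differences = 20·35 − (-95)·5 = 1175.
∂T/∂x = [(-0.12)·35 − (+1.15)·5] / 1175 = -0.008468
∂T/∂y = [20·(+1.15) − (-95)·(-0.12)] / 1175 = +0.009872
Steepest decrease is along −∇f = (+0.008468 E, -0.009872 N) → southeast.

SE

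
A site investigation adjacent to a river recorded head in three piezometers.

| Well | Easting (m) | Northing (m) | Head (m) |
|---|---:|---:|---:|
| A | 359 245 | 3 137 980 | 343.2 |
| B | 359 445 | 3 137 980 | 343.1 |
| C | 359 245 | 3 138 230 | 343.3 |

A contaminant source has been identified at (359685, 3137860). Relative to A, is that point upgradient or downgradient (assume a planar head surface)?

∂h/∂x = (343.1 − 343.2) / (359445 − 359245) = -0.0005000
∂h/∂y = (343.3 − 343.2) / (3138230 − 3137980) = +0.0004000
Head at (359685, 3137860) = 343.2 + (-0.0005000)·(440) + (+0.0004000)·(-120) = 342.93 m.
That is lower than the 343.2 m at A, so the point is downgradient.

downgradient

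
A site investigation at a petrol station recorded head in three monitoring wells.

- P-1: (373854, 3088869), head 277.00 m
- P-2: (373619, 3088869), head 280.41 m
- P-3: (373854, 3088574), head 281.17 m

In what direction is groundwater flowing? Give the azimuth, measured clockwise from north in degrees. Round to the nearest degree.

046°

∂h/∂x = (280.41 − 277.00) / (373619 − 373854) = -0.01451
∂h/∂y = (281.17 − 277.00) / (3088574 − 3088869) = -0.01414
Flow direction (−∇h) has components (+0.01451 E, +0.01414 N).
Azimuth = atan2(E, N) = atan2(+0.01451, +0.01414) = 45.8° ≈ 046°.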